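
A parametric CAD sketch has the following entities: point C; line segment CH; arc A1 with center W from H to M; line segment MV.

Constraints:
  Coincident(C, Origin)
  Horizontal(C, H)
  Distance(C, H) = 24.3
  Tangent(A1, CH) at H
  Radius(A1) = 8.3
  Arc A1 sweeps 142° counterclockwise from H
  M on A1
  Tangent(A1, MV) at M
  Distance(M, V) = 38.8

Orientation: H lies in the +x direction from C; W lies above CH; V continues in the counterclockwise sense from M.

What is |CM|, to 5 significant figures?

32.942

C is at the origin; C and H share the same y with |CH| = 24.3 and H on the +x side, so H = (24.300, 0.0000). Tangency of A1 to CH means the radius WH is perpendicular to CH, so W = H + (0, 8.3) = (24.300, 8.3000). On A1, H sits at bearing -90° from W; a 142° counterclockwise sweep puts M at bearing 52°, so M = W + 8.3·(cos 52°, sin 52°) = (29.410, 14.840). Then |CM| = |M − C| = 32.942.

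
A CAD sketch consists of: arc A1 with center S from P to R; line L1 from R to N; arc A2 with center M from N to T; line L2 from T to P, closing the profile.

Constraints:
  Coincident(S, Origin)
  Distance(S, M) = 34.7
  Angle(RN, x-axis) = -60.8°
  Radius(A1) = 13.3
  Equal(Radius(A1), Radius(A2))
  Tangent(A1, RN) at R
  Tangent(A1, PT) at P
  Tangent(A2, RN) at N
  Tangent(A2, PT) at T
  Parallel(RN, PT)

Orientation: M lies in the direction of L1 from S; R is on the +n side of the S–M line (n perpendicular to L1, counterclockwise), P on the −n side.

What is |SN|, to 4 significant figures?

37.16

The slot axis is L1's direction at -60.8°, so u = (cos -60.8°, sin -60.8°) = (0.4879, -0.8729) and n = (−sin -60.8°, cos -60.8°) = (0.8729, 0.4879). S is at the origin and M lies 34.7 along u from S, so M = 34.7·u = (16.93, -30.29). Tangency of A1 to both parallel lines with radius 13.3 puts R and P at S ± 13.3·n: R = (11.61, 6.489), P = (-11.61, -6.489). Equal radii place N and T the same way about M: N = M + 13.3·n = (28.54, -23.80), T = M − 13.3·n = (5.319, -36.78). Then |SN| = |N − S| = 37.16.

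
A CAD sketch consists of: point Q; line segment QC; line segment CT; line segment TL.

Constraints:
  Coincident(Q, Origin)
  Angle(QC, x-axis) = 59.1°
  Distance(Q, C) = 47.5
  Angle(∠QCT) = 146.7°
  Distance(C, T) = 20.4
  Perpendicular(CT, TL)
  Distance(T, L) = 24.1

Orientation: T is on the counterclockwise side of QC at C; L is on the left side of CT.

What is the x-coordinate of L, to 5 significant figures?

-0.53991

Q is at the origin; QC runs at 59.1° with length 47.5, so C = 47.5·(cos 59.1°, sin 59.1°) = (24.393, 40.758). ∠QCT = 146.7°, so CT runs at 59.1° + (180° − 146.7°) = 92.400° from the x-axis; with |CT| = 20.4, T = C + 20.4·(cos 92.400°, sin 92.400°) = (23.539, 61.140). CT ⟂ TL; with |TL| = 24.1 on the left of CT, L = T + 24.1·(-0.99912, -0.041876) = (-0.53991, 60.131). So L.x = -0.53991.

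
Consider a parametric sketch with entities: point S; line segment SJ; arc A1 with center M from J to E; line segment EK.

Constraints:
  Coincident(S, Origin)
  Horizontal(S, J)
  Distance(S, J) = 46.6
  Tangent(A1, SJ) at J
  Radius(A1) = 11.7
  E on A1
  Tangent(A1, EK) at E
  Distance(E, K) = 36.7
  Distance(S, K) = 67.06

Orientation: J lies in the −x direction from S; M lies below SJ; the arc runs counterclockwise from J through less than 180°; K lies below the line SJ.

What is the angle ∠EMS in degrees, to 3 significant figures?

173°

S is at the origin; SJ is horizontal with |SJ| = 46.6 and J on the −x side, so J = (-46.6, 0.00). The tangent condition forces MJ to be normal to SJ, so M = J + (0, -11.7) = (-46.6, -11.7). Since ME ⟂ EK (tangency), |MK| = √(11.7² + 36.7²) = 38.5 regardless of where E sits on A1. So K lies on both circle(S, 67.06) and circle(M, 38.5); the below-SJ intersection is K = (-44.5, -50.2). E is the foot of the tangent from K: E = (-57.5, -15.9).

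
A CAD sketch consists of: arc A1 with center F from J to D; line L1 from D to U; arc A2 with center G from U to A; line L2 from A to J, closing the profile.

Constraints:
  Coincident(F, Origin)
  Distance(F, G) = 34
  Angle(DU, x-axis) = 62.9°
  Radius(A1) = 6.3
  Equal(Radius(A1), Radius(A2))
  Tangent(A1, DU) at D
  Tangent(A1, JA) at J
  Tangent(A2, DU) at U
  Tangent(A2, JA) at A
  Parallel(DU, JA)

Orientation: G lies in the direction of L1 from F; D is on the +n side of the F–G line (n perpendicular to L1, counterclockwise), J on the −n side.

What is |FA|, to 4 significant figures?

34.58

The slot axis is L1's direction at 62.9°, so u = (cos 62.9°, sin 62.9°) = (0.4555, 0.8902) and n = (−sin 62.9°, cos 62.9°) = (-0.8902, 0.4555). F is at the origin and G lies 34.0 along u from F, so G = 34.0·u = (15.49, 30.27). Tangency of A1 to both parallel lines with radius 6.3 puts D and J at F ± 6.3·n: D = (-5.608, 2.870), J = (5.608, -2.870). Equal radii place U and A the same way about G: U = G + 6.3·n = (9.880, 33.14), A = G − 6.3·n = (21.10, 27.40). Then |FA| = |A − F| = 34.58.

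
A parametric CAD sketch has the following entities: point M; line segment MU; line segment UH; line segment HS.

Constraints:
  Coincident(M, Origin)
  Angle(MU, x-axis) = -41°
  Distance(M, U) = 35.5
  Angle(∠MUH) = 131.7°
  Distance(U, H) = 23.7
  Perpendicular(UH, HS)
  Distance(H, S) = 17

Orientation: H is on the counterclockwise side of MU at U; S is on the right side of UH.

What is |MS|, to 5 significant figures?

64.277

M is at the origin; MU runs at -41.0° with length 35.5, so U = 35.5·(cos -41.0°, sin -41.0°) = (26.792, -23.290). ∠MUH = 131.7°, so UH runs at -41.0° + (180° − 131.7°) = 7.3000° from the x-axis; with |UH| = 23.7, H = U + 23.7·(cos 7.3000°, sin 7.3000°) = (50.300, -20.279). UH ⟂ HS; with |HS| = 17.0 on the right of UH, S = H + 17.0·(0.12706, -0.99189) = (52.460, -37.141). Then |MS| = |S − M| = 64.277.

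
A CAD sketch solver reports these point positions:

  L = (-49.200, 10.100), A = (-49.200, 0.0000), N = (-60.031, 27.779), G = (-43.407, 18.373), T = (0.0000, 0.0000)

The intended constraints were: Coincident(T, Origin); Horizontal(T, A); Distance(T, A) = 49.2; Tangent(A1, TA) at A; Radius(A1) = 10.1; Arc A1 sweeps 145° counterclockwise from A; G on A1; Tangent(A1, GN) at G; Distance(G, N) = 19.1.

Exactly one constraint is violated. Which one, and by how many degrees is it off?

Tangent(A1, GN) at G — off by 5.50°.

T = (0.00, 0.00) ✓; T.y = 0.00, A.y = 0.00 ✓; |TA| = 49.20 ✓; ∠(LA, AT) = 90.00° ✓; |LA| = 10.10 ✓; bearing(L→G) − bearing(L→A) = 145.0° ✓; |LG| = 10.10 ✓; ∠(LG, GN) = 84.50° ✗; |GN| = 19.10 ✓.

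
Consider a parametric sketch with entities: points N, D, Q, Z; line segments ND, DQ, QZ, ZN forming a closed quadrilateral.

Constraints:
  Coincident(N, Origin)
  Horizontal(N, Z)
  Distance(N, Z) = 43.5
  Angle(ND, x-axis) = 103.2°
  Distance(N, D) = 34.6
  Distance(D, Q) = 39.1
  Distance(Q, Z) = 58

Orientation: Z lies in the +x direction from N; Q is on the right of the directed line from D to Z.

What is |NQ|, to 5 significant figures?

15.106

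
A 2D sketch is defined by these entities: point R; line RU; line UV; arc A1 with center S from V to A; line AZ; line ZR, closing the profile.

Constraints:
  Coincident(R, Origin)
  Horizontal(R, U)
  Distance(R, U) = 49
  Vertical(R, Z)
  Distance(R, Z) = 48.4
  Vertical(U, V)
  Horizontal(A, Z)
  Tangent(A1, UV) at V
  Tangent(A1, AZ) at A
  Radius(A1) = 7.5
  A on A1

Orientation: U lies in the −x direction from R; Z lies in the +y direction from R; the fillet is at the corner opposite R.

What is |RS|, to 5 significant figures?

58.267

RZ is vertical with |RZ| = 48.4 and Z on the +y side, so Z = (0.0000, 48.400). The virtual corner opposite R is at (-49.000, 48.400). A1 meets UV tangentially, so SV is at right angles to UV and the tangent condition forces SA to be normal to AZ, with radius 7.5, so the center S sits 7.5 in from both sides at S = (-41.500, 40.900). Then |RS| = |S − R| = 58.267.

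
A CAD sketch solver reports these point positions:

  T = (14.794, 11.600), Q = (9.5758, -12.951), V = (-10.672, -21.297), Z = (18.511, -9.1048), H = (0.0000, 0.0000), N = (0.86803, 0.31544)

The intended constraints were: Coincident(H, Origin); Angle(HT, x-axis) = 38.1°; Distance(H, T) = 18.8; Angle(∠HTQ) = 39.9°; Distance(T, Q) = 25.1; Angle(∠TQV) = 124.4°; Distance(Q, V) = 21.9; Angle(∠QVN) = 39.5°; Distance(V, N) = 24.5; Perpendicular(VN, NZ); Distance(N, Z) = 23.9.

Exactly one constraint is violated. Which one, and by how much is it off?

Distance(N, Z) = 23.9 — off by 3.90.

H = (0.00, 0.00) ✓; HT at 38.10° ✓; |HT| = 18.80 ✓; ∠HTQ = 39.90° ✓; |TQ| = 25.10 ✓; ∠TQV = 124.4° ✓; |QV| = 21.90 ✓; ∠QVN = 39.50° ✓; |VN| = 24.50 ✓; ∠(VN, NZ) = 90.00° ✓; |NZ| = 20.00 ✗.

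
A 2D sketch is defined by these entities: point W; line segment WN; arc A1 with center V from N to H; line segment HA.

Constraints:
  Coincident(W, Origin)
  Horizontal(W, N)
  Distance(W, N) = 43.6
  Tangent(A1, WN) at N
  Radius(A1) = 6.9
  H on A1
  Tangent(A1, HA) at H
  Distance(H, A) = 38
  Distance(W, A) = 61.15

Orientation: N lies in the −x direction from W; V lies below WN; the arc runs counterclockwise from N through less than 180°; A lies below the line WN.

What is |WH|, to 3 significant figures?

51.0

Checks: W.y = 0.00, N.y = 0.00 ✓; ∠(VN, NW) = 90.00° ✓; |VN| = 6.900 ✓; |VH| = 6.900 ✓; ∠(VH, HA) = 90.00° ✓; |HA| = 38.00 ✓; |WA| = 61.15 ✓.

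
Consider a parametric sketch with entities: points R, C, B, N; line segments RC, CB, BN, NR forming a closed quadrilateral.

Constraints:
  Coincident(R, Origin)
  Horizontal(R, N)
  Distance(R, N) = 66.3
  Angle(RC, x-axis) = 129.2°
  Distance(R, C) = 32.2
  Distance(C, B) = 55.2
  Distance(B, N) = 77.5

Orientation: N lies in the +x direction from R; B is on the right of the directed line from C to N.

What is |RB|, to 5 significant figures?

28.904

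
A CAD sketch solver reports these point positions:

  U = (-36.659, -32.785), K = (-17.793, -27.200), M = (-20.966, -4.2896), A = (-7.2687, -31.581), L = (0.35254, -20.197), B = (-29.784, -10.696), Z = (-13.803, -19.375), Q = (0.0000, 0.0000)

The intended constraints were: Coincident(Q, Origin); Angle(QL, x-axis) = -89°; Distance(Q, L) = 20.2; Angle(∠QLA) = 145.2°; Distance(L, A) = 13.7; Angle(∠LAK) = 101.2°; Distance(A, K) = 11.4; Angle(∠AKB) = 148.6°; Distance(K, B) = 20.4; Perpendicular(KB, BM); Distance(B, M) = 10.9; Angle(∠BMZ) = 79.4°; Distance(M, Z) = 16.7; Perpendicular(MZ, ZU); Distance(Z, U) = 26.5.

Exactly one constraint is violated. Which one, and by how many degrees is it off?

Perpendicular(MZ, ZU) — off by 5.00°.

Q = (0.00, 0.00) ✓; QL at -89.00° ✓; |QL| = 20.20 ✓; ∠QLA = 145.2° ✓; |LA| = 13.70 ✓; ∠LAK = 101.2° ✓; |AK| = 11.40 ✓; ∠AKB = 148.6° ✓; |KB| = 20.40 ✓; ∠(KB, BM) = 90.00° ✓; |BM| = 10.90 ✓; ∠BMZ = 79.40° ✓; |MZ| = 16.70 ✓; ∠(MZ, ZU) = 85.00° ✗; |ZU| = 26.50 ✓.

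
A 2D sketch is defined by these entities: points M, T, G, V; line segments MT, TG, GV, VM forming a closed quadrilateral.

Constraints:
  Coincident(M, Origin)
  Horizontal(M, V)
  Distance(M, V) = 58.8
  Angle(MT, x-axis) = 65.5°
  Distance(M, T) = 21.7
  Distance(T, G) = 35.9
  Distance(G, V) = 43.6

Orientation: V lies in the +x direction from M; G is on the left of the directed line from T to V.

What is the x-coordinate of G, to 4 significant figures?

39.30

M is at the origin; MV is horizontal with |MV| = 58.8 and V in +x, so V = (58.8, 0). MT runs at 65.5° with |MT| = 21.7, so T = (8.999, 19.75). G is determined by |TG| = 35.9 and |GV| = 43.6 together: it lies at the intersection of circle(T, 35.9) and circle(V, 43.6). With |TV| = 53.57, the foot of the radical line on TV is 21.07 from T and the perpendicular offset is √(35.9² − 21.07²) = 29.06. Taking the left-of-TV solution: G = (39.30, 39.00).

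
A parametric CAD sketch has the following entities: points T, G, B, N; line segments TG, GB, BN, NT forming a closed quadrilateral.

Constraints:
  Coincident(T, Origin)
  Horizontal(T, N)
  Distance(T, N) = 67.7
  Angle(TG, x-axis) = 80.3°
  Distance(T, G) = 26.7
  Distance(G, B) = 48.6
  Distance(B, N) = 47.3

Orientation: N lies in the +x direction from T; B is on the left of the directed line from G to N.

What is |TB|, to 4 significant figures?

66.36

Checks: |GB| = 48.60 ✓; |BN| = 47.30 ✓.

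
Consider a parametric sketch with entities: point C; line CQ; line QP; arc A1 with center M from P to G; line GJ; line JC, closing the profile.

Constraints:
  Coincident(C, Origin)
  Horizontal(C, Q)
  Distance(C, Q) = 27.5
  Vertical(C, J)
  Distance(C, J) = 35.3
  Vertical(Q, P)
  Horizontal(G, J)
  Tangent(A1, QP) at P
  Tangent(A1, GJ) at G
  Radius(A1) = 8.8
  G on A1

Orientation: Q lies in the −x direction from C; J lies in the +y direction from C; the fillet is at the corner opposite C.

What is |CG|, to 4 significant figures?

39.95

The virtual corner opposite C is at (-27.50, 35.30). Since A1 is tangent to QP there, MP ⟂ QP and A1 meets GJ tangentially, so MG is at right angles to GJ, with radius 8.8, so the center M sits 8.8 in from both sides at M = (-18.70, 26.50). That places the tangent points at P = (-27.50, 26.50) on QP and G = (-18.70, 35.30) on GJ. Then |CG| = |G − C| = 39.95.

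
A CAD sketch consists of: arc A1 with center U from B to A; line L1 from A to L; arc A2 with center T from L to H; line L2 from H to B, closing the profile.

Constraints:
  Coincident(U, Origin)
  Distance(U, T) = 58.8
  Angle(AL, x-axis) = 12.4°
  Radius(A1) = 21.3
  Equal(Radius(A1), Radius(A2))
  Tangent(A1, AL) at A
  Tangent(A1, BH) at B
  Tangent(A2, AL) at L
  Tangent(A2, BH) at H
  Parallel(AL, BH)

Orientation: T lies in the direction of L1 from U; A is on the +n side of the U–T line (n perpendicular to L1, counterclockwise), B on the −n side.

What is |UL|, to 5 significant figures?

62.539

The slot axis is L1's direction at 12.4°, so u = (cos 12.4°, sin 12.4°) = (0.97667, 0.21474) and n = (−sin 12.4°, cos 12.4°) = (-0.21474, 0.97667). U is at the origin and T lies 58.8 along u from U, so T = 58.8·u = (57.428, 12.626). Tangency of A1 to both parallel lines with radius 21.3 puts A and B at U ± 21.3·n: A = (-4.5739, 20.803), B = (4.5739, -20.803). Equal radii place L and H the same way about T: L = T + 21.3·n = (52.854, 33.430), H = T − 21.3·n = (62.002, -8.1767). Then |UL| = |L − U| = 62.539.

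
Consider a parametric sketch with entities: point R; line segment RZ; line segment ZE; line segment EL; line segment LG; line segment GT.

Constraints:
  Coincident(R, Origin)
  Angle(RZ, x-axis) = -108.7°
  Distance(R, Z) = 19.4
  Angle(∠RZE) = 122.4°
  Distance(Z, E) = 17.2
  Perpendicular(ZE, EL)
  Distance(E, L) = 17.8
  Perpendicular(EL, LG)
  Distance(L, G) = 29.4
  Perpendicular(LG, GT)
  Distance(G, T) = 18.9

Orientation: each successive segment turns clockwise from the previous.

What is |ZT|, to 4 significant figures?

12.25

The perpendicularity gives LG at right angles to EL, so LG runs at 13.70°; with |LG| = 29.4, G = (1.417, 1.807). LG ⟂ GT, so GT runs at -76.30°; with |GT| = 18.9, T = (5.894, -16.56). Then |ZT| = |T − Z| = 12.25.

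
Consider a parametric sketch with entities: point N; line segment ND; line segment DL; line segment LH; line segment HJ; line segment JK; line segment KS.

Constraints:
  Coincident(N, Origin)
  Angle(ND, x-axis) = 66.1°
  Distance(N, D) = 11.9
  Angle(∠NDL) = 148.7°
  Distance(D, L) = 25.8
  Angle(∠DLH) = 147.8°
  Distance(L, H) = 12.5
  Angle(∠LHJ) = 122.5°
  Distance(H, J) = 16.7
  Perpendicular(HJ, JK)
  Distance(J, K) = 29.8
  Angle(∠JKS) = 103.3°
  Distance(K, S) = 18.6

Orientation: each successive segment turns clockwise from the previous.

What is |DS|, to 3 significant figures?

5.90

N is at the origin; ND runs at 66.1° with length 11.9, so D = (4.82, 10.9). ∠NDL = 148.7° gives DL at 34.8° from the x-axis; with |DL| = 25.8, L = (26.0, 25.6). ∠DLH = 147.8° gives LH at 2.60° from the x-axis; with |LH| = 12.5, H = (38.5, 26.2). ∠LHJ = 122.5° gives HJ at -54.9° from the x-axis; with |HJ| = 16.7, J = (48.1, 12.5). The perpendicularity gives JK at right angles to HJ, so JK runs at -145°; with |JK| = 29.8, K = (23.7, -4.63). ∠JKS = 103.3° gives KS at 138° from the x-axis; with |KS| = 18.6, S = (9.81, 7.72). Then |DS| = |S − D| = 5.90.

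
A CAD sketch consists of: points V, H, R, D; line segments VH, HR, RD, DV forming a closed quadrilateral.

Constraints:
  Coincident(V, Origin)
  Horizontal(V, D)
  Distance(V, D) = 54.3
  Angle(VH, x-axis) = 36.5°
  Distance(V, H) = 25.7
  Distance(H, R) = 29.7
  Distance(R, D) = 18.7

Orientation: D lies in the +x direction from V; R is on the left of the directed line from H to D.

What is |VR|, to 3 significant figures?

53.4

V is at the origin; V and D share the same y with |VD| = 54.3 and D in +x, so D = (54.3, 0). VH runs at 36.5° with |VH| = 25.7, so H = (20.7, 15.3). R is determined by |HR| = 29.7 and |RD| = 18.7 together: it lies at the intersection of circle(H, 29.7) and circle(D, 18.7). With |HD| = 37.0, the foot of the radical line on HD is 25.7 from H and the perpendicular offset is √(29.7² − 25.7²) = 14.9. Taking the left-of-HD solution: R = (50.2, 18.2).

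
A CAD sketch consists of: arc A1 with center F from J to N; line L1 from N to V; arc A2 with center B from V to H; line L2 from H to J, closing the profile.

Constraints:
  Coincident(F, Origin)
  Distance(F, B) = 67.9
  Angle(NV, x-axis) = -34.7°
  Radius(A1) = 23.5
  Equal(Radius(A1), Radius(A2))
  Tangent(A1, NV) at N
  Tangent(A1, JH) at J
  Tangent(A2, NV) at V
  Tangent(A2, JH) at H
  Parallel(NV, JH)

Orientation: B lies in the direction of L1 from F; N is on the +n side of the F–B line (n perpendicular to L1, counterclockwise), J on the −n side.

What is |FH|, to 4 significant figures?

71.85

The slot axis is L1's direction at -34.7°, so u = (cos -34.7°, sin -34.7°) = (0.8221, -0.5693) and n = (−sin -34.7°, cos -34.7°) = (0.5693, 0.8221). F is at the origin and B lies 67.9 along u from F, so B = 67.9·u = (55.82, -38.65). Tangency of A1 to both parallel lines with radius 23.5 puts N and J at F ± 23.5·n: N = (13.38, 19.32), J = (-13.38, -19.32). Equal radii place V and H the same way about B: V = B + 23.5·n = (69.20, -19.33), H = B − 23.5·n = (42.45, -57.97). Then |FH| = |H − F| = 71.85.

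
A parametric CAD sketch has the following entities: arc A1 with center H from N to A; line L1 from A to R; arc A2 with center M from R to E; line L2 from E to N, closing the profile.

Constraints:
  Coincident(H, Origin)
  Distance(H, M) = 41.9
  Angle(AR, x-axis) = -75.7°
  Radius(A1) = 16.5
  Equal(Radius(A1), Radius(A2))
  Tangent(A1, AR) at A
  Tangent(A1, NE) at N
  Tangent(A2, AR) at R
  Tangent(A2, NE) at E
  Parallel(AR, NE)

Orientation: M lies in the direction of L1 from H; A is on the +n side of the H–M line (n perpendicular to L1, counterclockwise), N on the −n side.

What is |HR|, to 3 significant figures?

45.0

The slot axis is L1's direction at -75.7°, so u = (cos -75.7°, sin -75.7°) = (0.247, -0.969) and n = (−sin -75.7°, cos -75.7°) = (0.969, 0.247). H is at the origin and M lies 41.9 along u from H, so M = 41.9·u = (10.3, -40.6). Tangency of A1 to both parallel lines with radius 16.5 puts A and N at H ± 16.5·n: A = (16.0, 4.08), N = (-16.0, -4.08). Equal radii place R and E the same way about M: R = M + 16.5·n = (26.3, -36.5), E = M − 16.5·n = (-5.64, -44.7). Then |HR| = |R − H| = 45.0.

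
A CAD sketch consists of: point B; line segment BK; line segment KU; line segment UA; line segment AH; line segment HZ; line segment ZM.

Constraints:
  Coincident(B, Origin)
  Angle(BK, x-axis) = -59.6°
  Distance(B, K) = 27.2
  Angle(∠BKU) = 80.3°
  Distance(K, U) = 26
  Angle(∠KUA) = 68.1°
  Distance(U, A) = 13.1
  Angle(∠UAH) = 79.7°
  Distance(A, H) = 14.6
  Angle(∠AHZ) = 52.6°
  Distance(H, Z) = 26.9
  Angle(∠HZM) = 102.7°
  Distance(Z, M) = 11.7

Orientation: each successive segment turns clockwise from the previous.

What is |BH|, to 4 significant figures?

22.82

∠KUA = 68.1° gives UA at 88.80° from the x-axis; with |UA| = 13.1, A = (-10.28, -19.55). ∠UAH = 79.7° gives AH at -11.50° from the x-axis; with |AH| = 14.6, H = (4.024, -22.46). Then |BH| = |H − B| = 22.82.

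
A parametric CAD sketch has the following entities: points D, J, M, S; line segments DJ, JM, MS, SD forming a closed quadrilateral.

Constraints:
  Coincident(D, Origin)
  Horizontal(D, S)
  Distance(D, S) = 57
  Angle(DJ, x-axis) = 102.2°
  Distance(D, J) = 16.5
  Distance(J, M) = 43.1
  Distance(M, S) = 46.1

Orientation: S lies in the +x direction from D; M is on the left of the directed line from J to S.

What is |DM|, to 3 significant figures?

51.2

Checks: |JM| = 43.10 ✓; |MS| = 46.10 ✓.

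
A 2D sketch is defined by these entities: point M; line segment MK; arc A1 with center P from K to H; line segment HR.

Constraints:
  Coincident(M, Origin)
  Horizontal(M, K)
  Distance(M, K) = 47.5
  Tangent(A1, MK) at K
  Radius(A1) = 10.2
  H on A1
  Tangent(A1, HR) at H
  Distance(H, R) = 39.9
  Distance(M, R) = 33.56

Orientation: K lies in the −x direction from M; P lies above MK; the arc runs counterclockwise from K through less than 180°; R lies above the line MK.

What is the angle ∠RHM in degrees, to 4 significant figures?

49.42°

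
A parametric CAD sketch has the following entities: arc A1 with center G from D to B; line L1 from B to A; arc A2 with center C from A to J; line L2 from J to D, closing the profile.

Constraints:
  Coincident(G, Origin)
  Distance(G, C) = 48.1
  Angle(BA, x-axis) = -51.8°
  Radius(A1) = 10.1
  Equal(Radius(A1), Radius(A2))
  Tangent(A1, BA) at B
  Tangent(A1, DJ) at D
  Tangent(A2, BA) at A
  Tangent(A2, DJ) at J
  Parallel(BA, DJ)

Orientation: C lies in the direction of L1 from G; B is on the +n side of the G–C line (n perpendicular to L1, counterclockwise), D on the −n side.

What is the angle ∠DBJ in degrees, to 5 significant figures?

67.220°

The slot axis is L1's direction at -51.8°, so u = (cos -51.8°, sin -51.8°) = (0.61841, -0.78586) and n = (−sin -51.8°, cos -51.8°) = (0.78586, 0.61841). G is at the origin and C lies 48.1 along u from G, so C = 48.1·u = (29.745, -37.800). Tangency of A1 to both parallel lines with radius 10.1 puts B and D at G ± 10.1·n: B = (7.9372, 6.2459), D = (-7.9372, -6.2459). Equal radii place A and J the same way about C: A = C + 10.1·n = (37.683, -31.554), J = C − 10.1·n = (21.808, -44.046). Then cos ∠DBJ = BD·BJ / (|BD||BJ|), giving 67.220°.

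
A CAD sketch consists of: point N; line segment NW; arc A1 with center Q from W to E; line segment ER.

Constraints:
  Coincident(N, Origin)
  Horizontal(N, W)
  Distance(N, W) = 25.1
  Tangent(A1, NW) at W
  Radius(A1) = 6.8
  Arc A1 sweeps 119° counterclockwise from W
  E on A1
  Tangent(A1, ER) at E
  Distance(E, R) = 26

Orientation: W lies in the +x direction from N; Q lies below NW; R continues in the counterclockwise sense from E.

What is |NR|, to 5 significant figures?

45.682

N is at the origin; NW is horizontal with |NW| = 25.1 and W on the +x side, so W = (25.100, 0.0000). Tangency of A1 to NW means the radius QW is perpendicular to NW, so Q = W + (0, -6.8) = (25.100, -6.8000). On A1, W sits at bearing 90° from Q; a 119° counterclockwise sweep puts E at bearing 209°, so E = Q + 6.8·(cos 209°, sin 209°) = (19.153, -10.097). Since A1 is tangent to ER there, QE ⟂ ER, so ER runs along (−sin 209°, cos 209°); with |ER| = 26.0, R = (31.758, -32.837). Then |NR| = |R − N| = 45.682.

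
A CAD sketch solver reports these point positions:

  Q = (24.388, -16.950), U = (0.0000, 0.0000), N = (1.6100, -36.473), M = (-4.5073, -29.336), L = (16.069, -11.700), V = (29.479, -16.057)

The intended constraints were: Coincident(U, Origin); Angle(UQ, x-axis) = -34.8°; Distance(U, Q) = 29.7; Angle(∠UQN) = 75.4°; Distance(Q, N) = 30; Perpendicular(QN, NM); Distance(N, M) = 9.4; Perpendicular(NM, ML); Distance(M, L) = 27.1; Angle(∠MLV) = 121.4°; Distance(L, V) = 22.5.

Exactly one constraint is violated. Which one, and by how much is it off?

Distance(L, V) = 22.5 — off by 8.40.

U = (0.00, 0.00) ✓; UQ at -34.80° ✓; |UQ| = 29.70 ✓; ∠UQN = 75.40° ✓; |QN| = 30.00 ✓; ∠(QN, NM) = 90.00° ✓; |NM| = 9.400 ✓; ∠(NM, ML) = 90.00° ✓; |ML| = 27.10 ✓; ∠MLV = 121.4° ✓; |LV| = 14.10 ✗.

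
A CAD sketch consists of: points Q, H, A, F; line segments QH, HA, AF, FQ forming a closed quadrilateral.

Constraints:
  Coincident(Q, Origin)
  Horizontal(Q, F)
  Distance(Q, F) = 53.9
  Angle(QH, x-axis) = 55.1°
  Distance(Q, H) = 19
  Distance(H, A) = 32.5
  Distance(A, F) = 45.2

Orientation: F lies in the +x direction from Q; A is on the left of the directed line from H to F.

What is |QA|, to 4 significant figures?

51.41

Q is at the origin; Q and F share the same y with |QF| = 53.9 and F in +x, so F = (53.9, 0). QH runs at 55.1° with |QH| = 19.0, so H = (10.87, 15.58). A is determined by |HA| = 32.5 and |AF| = 45.2 together: it lies at the intersection of circle(H, 32.5) and circle(F, 45.2). With |HF| = 45.76, the foot of the radical line on HF is 12.10 from H and the perpendicular offset is √(32.5² − 12.10²) = 30.16. Taking the left-of-HF solution: A = (32.52, 39.82).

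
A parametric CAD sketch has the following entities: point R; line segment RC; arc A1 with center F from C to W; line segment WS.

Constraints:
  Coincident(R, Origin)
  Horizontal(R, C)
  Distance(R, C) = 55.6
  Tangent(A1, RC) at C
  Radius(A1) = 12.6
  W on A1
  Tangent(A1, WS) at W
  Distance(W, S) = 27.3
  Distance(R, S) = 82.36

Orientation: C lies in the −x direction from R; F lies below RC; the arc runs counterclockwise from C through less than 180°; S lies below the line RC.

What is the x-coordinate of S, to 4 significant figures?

-73.82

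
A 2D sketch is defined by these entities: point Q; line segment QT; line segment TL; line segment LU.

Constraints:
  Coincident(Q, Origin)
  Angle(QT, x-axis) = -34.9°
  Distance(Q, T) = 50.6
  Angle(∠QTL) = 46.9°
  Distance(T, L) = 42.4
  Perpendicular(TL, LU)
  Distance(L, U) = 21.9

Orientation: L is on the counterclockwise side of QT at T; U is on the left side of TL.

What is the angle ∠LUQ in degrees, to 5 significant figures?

152.52°

Q is at the origin; QT runs at -34.9° with length 50.6, so T = 50.6·(cos -34.9°, sin -34.9°) = (41.500, -28.951). ∠QTL = 46.9°, so TL runs at -34.9° + (180° − 46.9°) = 98.200° from the x-axis; with |TL| = 42.4, L = T + 42.4·(cos 98.200°, sin 98.200°) = (35.452, 13.016). TL is perpendicular to LU; with |LU| = 21.9 on the left of TL, U = L + 21.9·(-0.98978, -0.14263) = (13.776, 9.8924). Then cos ∠LUQ = UL·UQ / (|UL||UQ|), giving 152.52°.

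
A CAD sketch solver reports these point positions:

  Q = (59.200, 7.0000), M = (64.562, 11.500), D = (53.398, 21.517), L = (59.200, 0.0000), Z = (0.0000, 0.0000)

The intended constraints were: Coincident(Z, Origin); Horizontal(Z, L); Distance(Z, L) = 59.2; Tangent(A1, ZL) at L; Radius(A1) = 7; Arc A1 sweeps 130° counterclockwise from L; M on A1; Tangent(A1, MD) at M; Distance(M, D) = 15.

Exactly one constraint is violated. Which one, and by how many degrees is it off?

Tangent(A1, MD) at M — off by 8.09°.

Z = (0.00, 0.00) ✓; Z.y = 0.00, L.y = 0.00 ✓; |ZL| = 59.20 ✓; ∠(QL, LZ) = 90.00° ✓; |QL| = 7.000 ✓; bearing(Q→M) − bearing(Q→L) = 130.0° ✓; |QM| = 7.000 ✓; ∠(QM, MD) = 81.91° ✗; |MD| = 15.00 ✓.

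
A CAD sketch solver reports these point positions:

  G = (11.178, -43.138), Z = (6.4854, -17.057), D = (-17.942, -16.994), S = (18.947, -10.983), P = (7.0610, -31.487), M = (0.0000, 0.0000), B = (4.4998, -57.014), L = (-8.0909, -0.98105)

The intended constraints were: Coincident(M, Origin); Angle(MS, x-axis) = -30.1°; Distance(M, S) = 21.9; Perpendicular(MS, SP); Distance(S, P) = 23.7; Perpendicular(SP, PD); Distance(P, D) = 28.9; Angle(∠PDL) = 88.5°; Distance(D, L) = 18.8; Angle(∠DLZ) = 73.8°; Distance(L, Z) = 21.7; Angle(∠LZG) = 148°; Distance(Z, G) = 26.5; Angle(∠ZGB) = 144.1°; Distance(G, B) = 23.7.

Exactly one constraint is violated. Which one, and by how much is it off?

Distance(G, B) = 23.7 — off by 8.30.

M = (0.00, 0.00) ✓; MS at -30.10° ✓; |MS| = 21.90 ✓; ∠(MS, SP) = 90.00° ✓; |SP| = 23.70 ✓; ∠(SP, PD) = 90.00° ✓; |PD| = 28.90 ✓; ∠PDL = 88.50° ✓; |DL| = 18.80 ✓; ∠DLZ = 73.80° ✓; |LZ| = 21.70 ✓; ∠LZG = 148.0° ✓; |ZG| = 26.50 ✓; ∠ZGB = 144.1° ✓; |GB| = 15.40 ✗.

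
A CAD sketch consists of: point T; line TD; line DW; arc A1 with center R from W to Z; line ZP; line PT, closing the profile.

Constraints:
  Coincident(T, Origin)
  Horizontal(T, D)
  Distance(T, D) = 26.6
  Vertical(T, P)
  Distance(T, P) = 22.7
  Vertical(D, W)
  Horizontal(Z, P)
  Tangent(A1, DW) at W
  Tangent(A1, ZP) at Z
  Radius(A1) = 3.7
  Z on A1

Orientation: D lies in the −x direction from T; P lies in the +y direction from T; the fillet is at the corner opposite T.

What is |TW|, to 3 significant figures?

32.7

The virtual corner opposite T is at (-26.6, 22.7). Tangency of A1 to DW means the radius RW is perpendicular to DW and tangency of A1 to ZP means the radius RZ is perpendicular to ZP, with radius 3.7, so the center R sits 3.7 in from both sides at R = (-22.9, 19.0). That places the tangent points at W = (-26.6, 19.0) on DW and Z = (-22.9, 22.7) on ZP. Then |TW| = |W − T| = 32.7.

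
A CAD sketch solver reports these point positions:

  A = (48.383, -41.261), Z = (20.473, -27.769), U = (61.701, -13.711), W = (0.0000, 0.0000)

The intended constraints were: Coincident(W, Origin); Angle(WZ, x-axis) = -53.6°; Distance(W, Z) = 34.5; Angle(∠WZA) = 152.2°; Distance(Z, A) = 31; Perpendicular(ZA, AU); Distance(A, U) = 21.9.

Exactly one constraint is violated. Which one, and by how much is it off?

Distance(A, U) = 21.9 — off by 8.70.

W = (0.00, 0.00) ✓; WZ at -53.60° ✓; |WZ| = 34.50 ✓; ∠WZA = 152.2° ✓; |ZA| = 31.00 ✓; ∠(ZA, AU) = 90.00° ✓; |AU| = 30.60 ✗.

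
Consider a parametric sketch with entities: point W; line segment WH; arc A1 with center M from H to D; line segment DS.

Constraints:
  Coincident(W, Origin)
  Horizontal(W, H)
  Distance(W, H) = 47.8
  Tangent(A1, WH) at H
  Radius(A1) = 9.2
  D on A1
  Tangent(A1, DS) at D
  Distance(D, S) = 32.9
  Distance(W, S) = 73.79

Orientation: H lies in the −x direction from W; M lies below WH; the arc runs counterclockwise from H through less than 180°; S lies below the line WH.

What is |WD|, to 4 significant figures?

57.44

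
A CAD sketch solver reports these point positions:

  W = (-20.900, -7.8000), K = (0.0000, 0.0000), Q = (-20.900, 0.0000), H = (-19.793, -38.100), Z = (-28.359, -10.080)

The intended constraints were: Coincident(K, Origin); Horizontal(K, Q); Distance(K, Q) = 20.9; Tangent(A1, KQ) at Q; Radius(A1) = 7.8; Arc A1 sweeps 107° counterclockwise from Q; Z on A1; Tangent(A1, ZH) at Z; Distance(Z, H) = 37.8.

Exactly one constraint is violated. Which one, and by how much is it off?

Distance(Z, H) = 37.8 — off by 8.50.

K = (0.00, 0.00) ✓; K.y = 0.00, Q.y = 0.00 ✓; |KQ| = 20.90 ✓; ∠(WQ, QK) = 90.00° ✓; |WQ| = 7.800 ✓; bearing(W→Z) − bearing(W→Q) = 107.0° ✓; |WZ| = 7.800 ✓; ∠(WZ, ZH) = 90.00° ✓; |ZH| = 29.30 ✗.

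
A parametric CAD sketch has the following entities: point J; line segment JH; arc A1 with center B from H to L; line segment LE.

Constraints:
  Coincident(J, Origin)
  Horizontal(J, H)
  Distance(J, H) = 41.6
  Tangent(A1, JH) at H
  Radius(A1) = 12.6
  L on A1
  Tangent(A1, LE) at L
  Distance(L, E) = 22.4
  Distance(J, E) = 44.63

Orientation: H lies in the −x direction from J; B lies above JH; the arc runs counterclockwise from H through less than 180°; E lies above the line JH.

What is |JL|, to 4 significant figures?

31.46

Checks: |BL| = 12.60 ✓; ∠(BL, LE) = 90.00° ✓; |LE| = 22.40 ✓; |JE| = 44.63 ✓.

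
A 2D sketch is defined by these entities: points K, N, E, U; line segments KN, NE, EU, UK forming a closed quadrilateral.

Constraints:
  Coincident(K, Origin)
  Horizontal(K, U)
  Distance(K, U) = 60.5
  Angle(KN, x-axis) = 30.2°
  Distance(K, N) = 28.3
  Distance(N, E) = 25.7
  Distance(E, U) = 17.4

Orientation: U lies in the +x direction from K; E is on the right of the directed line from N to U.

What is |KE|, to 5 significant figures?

43.501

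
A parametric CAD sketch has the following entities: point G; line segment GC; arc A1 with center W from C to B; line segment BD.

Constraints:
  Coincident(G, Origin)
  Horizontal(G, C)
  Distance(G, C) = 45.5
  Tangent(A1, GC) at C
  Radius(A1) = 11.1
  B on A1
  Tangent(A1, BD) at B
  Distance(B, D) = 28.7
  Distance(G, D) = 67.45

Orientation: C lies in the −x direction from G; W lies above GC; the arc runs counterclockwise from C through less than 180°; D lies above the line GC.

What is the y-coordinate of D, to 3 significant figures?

40.7

G is at the origin; GC is horizontal with |GC| = 45.5 and C on the −x side, so C = (-45.5, 0.00). Since A1 is tangent to GC there, WC ⟂ GC, so W = C + (0, 11.1) = (-45.5, 11.1). Since WB ⟂ BD (tangency), |WD| = √(11.1² + 28.7²) = 30.8 regardless of where B sits on A1. So D lies on both circle(G, 67.45) and circle(W, 30.8); the above-GC intersection is D = (-53.8, 40.7). B is the foot of the tangent from D: B = (-36.6, 17.7).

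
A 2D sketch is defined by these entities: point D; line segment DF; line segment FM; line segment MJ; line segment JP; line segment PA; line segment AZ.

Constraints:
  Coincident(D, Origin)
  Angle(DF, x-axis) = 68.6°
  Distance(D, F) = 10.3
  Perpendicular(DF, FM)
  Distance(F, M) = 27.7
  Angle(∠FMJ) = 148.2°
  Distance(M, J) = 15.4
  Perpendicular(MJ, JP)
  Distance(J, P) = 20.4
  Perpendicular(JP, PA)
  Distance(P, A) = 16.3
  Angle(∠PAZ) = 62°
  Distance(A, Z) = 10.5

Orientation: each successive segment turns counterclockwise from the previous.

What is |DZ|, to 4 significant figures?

25.29

D is at the origin; DF runs at 68.6° with length 10.3, so F = (3.758, 9.590). DF is perpendicular to FM, so FM runs at 158.6°; with |FM| = 27.7, M = (-22.03, 19.70). ∠FMJ = 148.2° gives MJ at -169.6° from the x-axis; with |MJ| = 15.4, J = (-37.18, 16.92). MJ ⟂ JP, so JP runs at -79.60°; with |JP| = 20.4, P = (-33.50, -3.148). The perpendicularity gives PA at right angles to JP, so PA runs at 10.40°; with |PA| = 16.3, A = (-17.46, -0.2054). ∠PAZ = 62.0° gives AZ at 128.4° from the x-axis; with |AZ| = 10.5, Z = (-23.99, 8.023). Then |DZ| = |Z − D| = 25.29.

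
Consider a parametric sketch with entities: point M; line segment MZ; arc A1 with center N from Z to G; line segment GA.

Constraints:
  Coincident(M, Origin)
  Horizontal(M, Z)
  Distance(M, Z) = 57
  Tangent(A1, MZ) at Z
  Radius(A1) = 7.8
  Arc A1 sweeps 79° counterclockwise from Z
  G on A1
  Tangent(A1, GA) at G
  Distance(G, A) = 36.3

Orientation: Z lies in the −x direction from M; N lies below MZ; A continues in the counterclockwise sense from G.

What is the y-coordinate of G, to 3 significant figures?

-6.31

M is at the origin; MZ is horizontal with |MZ| = 57.0 and Z on the −x side, so Z = (-57.0, 0.00). Since A1 is tangent to MZ there, NZ ⟂ MZ, so N = Z + (0, -7.8) = (-57.0, -7.80). On A1, Z sits at bearing 90° from N; a 79° counterclockwise sweep puts G at bearing 169°, so G = N + 7.8·(cos 169°, sin 169°) = (-64.7, -6.31). So G.y = -6.31.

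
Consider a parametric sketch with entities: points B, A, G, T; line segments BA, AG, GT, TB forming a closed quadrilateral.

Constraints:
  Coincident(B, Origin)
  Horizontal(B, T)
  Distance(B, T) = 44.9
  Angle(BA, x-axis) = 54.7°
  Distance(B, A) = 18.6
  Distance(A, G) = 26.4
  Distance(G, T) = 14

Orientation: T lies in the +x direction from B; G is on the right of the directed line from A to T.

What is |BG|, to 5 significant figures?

31.058

B is at the origin; B and T share the same y with |BT| = 44.9 and T in +x, so T = (44.9, 0). BA runs at 54.7° with |BA| = 18.6, so A = (10.748, 15.180). G is determined by |AG| = 26.4 and |GT| = 14.0 together: it lies at the intersection of circle(A, 26.4) and circle(T, 14.0). With |AT| = 37.374, the foot of the radical line on AT is 25.389 from A and the perpendicular offset is √(26.4² − 25.389²) = 7.2364. Taking the right-of-AT solution: G = (31.009, -1.7447).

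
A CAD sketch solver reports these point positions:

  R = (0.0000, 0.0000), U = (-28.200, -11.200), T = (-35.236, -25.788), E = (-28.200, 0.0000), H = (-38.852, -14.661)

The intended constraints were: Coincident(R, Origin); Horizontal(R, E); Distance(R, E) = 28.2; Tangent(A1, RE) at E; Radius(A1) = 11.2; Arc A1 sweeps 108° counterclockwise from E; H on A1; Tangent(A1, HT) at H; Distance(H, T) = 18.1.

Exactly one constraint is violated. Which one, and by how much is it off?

Distance(H, T) = 18.1 — off by 6.40.

R = (0.00, 0.00) ✓; R.y = 0.00, E.y = 0.00 ✓; |RE| = 28.20 ✓; ∠(UE, ER) = 90.00° ✓; |UE| = 11.20 ✓; bearing(U→H) − bearing(U→E) = 108.0° ✓; |UH| = 11.20 ✓; ∠(UH, HT) = 90.00° ✓; |HT| = 11.70 ✗.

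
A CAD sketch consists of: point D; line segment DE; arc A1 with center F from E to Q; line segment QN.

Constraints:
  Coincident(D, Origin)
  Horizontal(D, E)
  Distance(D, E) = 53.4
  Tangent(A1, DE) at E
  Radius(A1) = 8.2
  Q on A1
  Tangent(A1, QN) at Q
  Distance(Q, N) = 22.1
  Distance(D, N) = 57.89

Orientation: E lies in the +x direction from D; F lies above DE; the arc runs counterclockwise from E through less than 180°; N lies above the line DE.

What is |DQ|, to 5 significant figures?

61.651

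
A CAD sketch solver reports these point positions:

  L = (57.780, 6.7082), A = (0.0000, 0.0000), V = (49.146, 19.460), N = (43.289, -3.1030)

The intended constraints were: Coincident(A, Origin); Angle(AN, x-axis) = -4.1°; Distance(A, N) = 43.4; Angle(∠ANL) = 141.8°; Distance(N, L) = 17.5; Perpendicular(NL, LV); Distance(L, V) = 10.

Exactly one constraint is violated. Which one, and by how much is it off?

Distance(L, V) = 10 — off by 5.40.

A = (0.00, 0.00) ✓; AN at -4.100° ✓; |AN| = 43.40 ✓; ∠ANL = 141.8° ✓; |NL| = 17.50 ✓; ∠(NL, LV) = 90.00° ✓; |LV| = 15.40 ✗.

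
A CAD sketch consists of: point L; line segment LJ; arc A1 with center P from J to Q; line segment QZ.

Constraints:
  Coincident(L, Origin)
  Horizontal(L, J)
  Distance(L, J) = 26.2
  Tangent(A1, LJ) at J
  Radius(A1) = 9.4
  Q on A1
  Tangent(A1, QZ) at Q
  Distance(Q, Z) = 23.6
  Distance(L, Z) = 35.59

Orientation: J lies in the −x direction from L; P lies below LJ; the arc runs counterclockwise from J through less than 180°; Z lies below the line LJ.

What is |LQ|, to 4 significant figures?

36.41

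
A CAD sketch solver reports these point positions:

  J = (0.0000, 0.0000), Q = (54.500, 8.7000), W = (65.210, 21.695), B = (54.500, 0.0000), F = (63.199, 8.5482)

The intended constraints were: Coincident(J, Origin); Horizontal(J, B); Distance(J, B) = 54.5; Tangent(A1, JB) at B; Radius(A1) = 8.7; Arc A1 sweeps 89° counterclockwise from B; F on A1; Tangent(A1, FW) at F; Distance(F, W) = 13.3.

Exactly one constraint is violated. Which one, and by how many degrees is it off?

Tangent(A1, FW) at F — off by 7.70°.

J = (0.00, 0.00) ✓; J.y = 0.00, B.y = 0.00 ✓; |JB| = 54.50 ✓; ∠(QB, BJ) = 90.00° ✓; |QB| = 8.700 ✓; bearing(Q→F) − bearing(Q→B) = 89.00° ✓; |QF| = 8.700 ✓; ∠(QF, FW) = 97.70° ✗; |FW| = 13.30 ✓.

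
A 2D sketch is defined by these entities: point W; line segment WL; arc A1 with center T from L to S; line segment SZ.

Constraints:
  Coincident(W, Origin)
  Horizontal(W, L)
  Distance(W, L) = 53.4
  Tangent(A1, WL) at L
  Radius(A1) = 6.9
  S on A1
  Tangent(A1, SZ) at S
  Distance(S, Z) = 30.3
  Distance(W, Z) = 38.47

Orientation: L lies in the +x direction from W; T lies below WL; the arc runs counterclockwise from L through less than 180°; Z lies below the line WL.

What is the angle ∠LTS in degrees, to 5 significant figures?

50.014°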